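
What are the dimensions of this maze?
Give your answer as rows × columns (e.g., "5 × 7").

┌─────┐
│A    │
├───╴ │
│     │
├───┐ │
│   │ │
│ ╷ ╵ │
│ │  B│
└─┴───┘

Counting the maze dimensions:
Rows (vertical): 4
Columns (horizontal): 3
Dimensions: 4 × 3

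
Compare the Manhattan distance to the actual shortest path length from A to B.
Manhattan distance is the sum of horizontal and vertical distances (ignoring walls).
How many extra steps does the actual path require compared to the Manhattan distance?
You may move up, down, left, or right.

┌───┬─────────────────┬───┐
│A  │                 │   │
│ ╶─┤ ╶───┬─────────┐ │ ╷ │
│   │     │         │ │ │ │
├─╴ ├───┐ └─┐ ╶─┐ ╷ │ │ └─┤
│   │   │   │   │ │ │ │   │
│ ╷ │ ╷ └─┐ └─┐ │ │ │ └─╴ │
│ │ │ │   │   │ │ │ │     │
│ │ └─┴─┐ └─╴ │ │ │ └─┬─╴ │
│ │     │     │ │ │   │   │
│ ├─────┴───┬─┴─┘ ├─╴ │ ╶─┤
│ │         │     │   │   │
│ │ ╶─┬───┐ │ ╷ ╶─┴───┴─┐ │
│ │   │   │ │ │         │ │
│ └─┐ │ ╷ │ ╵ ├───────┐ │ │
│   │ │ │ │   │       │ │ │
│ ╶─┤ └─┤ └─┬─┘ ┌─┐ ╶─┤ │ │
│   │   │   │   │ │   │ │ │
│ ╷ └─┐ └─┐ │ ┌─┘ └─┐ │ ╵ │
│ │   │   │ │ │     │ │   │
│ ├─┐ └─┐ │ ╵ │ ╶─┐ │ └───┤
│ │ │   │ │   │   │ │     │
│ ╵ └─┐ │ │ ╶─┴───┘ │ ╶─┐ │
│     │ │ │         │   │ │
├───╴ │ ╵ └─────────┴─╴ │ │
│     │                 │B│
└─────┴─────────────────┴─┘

Manhattan distance: |12 - 0| + |12 - 0| = 24
Actual path length: 32
Extra steps: 32 - 24 = 8

Solution:

┌───┬─────────────────┬───┐
│A  │                 │   │
│ ╶─┤ ╶───┬─────────┐ │ ╷ │
│↳ ↓│     │         │ │ │ │
├─╴ ├───┐ └─┐ ╶─┐ ╷ │ │ └─┤
│↓ ↲│   │   │   │ │ │ │   │
│ ╷ │ ╷ └─┐ └─┐ │ │ │ └─╴ │
│↓│ │ │   │   │ │ │ │     │
│ │ └─┴─┐ └─╴ │ │ │ └─┬─╴ │
│↓│     │     │ │ │   │   │
│ ├─────┴───┬─┴─┘ ├─╴ │ ╶─┤
│↓│         │     │   │   │
│ │ ╶─┬───┐ │ ╷ ╶─┴───┴─┐ │
│↓│   │   │ │ │         │ │
│ └─┐ │ ╷ │ ╵ ├───────┐ │ │
│↓  │ │ │ │   │       │ │ │
│ ╶─┤ └─┤ └─┬─┘ ┌─┐ ╶─┤ │ │
│↳ ↓│   │   │   │ │   │ │ │
│ ╷ └─┐ └─┐ │ ┌─┘ └─┐ │ ╵ │
│ │↳ ↓│   │ │ │     │ │   │
│ ├─┐ └─┐ │ ╵ │ ╶─┐ │ └───┤
│ │ │↳ ↓│ │   │   │ │↱ → ↓│
│ ╵ └─┐ │ │ ╶─┴───┘ │ ╶─┐ │
│     │↓│ │         │↑ ↰│↓│
├───╴ │ ╵ └─────────┴─╴ │ │
│     │↳ → → → → → → → ↑│B│
└─────┴─────────────────┴─┘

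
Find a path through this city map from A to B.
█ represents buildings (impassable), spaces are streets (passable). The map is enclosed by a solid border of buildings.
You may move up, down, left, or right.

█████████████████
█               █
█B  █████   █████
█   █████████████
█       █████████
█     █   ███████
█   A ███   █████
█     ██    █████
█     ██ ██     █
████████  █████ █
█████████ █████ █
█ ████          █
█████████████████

Finding the shortest path from A to B:
Movement: cardinal only
Path length: 7 steps
Directions: up → up → left → up → up → left → left

Solution:

█████████████████
█               █
█B←↰█████   █████
█  ↑█████████████
█  ↑↰   █████████
█   ↑ █   ███████
█   A ███   █████
█     ██    █████
█     ██ ██     █
████████  █████ █
█████████ █████ █
█ ████          █
█████████████████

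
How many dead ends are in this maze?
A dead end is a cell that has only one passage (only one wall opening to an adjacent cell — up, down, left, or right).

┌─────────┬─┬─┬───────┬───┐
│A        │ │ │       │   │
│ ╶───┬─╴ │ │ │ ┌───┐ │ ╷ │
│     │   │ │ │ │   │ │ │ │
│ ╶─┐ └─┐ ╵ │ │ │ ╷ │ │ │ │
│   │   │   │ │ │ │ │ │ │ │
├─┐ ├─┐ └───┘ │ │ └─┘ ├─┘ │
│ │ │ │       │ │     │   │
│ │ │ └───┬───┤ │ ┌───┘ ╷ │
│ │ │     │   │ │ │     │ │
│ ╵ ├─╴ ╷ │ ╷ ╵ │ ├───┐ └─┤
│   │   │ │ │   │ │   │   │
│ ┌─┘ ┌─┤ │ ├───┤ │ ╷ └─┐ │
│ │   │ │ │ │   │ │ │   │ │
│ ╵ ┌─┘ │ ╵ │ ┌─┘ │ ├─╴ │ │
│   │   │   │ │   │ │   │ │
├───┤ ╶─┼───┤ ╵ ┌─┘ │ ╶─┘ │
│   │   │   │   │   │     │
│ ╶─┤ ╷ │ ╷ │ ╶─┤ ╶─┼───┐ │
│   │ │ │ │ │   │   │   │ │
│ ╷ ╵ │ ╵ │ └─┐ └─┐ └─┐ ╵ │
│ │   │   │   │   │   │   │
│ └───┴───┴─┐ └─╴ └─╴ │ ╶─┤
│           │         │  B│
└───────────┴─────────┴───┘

Checking each cell for number of passages:

Dead ends found at positions:
  (0, 5)
  (0, 6)
  (1, 3)
  (2, 9)
  (2, 11)
  (3, 0)
  (3, 2)
  (4, 9)
  (4, 12)
  (6, 3)
  (6, 7)
  (8, 1)
  (9, 10)
  (11, 5)
  (11, 12)
Total dead ends: 15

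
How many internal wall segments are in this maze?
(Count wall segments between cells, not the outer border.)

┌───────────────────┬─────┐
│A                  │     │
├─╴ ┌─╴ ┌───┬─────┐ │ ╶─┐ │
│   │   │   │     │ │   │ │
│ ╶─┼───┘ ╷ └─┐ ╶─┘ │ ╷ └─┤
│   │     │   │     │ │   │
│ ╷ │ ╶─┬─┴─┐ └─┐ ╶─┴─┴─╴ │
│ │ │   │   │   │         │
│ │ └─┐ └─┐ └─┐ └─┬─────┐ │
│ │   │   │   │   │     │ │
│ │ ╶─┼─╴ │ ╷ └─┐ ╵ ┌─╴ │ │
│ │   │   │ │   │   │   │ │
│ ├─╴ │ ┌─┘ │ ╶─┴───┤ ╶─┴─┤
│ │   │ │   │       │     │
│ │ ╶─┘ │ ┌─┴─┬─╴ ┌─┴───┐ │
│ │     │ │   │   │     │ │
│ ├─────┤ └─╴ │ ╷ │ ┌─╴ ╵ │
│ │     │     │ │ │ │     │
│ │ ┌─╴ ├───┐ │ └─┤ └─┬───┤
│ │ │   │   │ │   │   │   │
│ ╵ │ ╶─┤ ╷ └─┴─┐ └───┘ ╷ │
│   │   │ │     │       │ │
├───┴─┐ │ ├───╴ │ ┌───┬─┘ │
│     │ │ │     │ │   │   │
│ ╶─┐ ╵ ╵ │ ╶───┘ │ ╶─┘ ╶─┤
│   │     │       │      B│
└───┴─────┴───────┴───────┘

Counting internal wall segments:
Total internal walls: 144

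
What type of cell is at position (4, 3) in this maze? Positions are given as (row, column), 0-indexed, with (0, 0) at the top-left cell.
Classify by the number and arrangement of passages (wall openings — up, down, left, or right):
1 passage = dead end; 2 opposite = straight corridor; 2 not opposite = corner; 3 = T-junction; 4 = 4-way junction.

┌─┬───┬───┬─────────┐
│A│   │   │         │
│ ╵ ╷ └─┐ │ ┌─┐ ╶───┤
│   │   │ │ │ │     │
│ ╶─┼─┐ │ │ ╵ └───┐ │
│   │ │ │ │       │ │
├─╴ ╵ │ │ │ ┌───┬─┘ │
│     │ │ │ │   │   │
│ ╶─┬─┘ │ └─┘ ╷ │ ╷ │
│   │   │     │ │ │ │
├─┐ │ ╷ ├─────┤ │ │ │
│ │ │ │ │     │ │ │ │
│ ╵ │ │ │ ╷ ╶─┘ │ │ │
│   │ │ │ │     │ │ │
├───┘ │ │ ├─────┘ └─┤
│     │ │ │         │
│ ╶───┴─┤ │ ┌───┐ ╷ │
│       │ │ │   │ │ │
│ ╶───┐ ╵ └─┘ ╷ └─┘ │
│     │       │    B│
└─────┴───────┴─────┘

Checking cell at (4, 3):
Number of passages: 3
Cell type: T-junction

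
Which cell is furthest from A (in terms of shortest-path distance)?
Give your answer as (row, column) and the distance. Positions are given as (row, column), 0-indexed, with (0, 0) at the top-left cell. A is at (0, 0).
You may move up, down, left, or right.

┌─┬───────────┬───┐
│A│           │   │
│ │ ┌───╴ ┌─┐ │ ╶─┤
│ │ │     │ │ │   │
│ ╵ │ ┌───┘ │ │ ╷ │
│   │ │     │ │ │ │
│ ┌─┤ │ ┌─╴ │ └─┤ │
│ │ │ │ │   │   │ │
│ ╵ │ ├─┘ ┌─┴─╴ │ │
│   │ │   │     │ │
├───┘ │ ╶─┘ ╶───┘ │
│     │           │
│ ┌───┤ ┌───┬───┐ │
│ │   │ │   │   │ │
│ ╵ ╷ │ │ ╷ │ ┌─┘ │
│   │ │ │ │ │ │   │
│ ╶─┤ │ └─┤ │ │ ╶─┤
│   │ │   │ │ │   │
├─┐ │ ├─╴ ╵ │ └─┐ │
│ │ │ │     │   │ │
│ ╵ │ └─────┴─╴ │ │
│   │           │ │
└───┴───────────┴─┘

Computing BFS distances from A to all cells:
Furthest cell: (6, 7)
Distance: 37 steps

Path from A to the furthest cell:

┌─┬───────────┬───┐
│A│↱ → → ↓    │   │
│ │ ┌───╴ ┌─┐ │ ╶─┤
│↓│↑│↓ ← ↲│ │ │   │
│ ╵ │ ┌───┘ │ │ ╷ │
│↳ ↑│↓│     │ │ │ │
│ ┌─┤ │ ┌─╴ │ └─┤ │
│ │ │↓│ │   │   │ │
│ ╵ │ ├─┘ ┌─┴─╴ │ │
│   │↓│   │     │ │
├───┘ │ ╶─┘ ╶───┘ │
│↓ ← ↲│           │
│ ┌───┤ ┌───┬───┐ │
│↓│↱ ↓│ │   │↱ B│ │
│ ╵ ╷ │ │ ╷ │ ┌─┘ │
│↳ ↑│↓│ │ │ │↑│   │
│ ╶─┤ │ └─┤ │ │ ╶─┤
│   │↓│   │ │↑│   │
├─┐ │ ├─╴ ╵ │ └─┐ │
│ │ │↓│     │↑ ↰│ │
│ ╵ │ └─────┴─╴ │ │
│   │↳ → → → → ↑│ │
└───┴───────────┴─┘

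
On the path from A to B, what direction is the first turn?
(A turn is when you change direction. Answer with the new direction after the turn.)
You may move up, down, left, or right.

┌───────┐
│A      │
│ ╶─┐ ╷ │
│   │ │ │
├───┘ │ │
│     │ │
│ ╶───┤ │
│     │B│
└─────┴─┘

Directions: right, right, right, down, down, down
First turn direction: down

Solution:

┌───────┐
│A → → ↓│
│ ╶─┐ ╷ │
│   │ │↓│
├───┘ │ │
│     │↓│
│ ╶───┤ │
│     │B│
└─────┴─┘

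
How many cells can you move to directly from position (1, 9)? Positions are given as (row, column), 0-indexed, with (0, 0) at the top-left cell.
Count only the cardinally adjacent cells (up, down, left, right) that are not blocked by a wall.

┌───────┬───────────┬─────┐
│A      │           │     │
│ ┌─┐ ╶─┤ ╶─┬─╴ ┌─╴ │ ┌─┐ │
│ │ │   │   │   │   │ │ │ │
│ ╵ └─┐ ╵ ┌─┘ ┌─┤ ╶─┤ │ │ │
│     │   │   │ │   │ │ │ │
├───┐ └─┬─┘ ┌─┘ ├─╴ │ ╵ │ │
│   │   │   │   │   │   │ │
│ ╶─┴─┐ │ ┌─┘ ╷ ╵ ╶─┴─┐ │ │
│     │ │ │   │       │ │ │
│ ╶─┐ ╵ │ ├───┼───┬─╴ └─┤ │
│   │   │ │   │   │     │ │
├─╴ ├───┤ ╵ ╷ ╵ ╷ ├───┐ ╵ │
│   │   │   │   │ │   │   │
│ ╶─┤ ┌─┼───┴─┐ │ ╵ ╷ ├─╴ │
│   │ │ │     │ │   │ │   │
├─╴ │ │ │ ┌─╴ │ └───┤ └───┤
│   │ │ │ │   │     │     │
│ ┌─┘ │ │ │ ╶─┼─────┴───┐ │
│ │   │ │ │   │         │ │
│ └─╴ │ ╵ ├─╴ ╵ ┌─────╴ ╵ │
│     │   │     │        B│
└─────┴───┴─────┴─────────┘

Checking passable neighbors of (1, 9):
Neighbors: (0, 9), (1, 8)
Count: 2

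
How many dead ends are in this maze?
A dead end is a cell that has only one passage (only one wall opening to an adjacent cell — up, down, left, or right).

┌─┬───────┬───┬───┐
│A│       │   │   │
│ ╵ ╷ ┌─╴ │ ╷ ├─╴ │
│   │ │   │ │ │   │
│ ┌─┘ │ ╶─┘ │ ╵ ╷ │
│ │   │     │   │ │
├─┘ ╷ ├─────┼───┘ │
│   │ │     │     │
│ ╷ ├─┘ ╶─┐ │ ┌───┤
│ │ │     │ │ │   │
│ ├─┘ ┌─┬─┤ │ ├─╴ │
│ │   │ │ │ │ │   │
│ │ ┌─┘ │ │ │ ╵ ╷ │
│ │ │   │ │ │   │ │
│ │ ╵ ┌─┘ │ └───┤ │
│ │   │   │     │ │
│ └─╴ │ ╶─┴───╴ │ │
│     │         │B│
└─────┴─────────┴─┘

Checking each cell for number of passages:

Dead ends found at positions:
  (0, 0)
  (0, 7)
  (2, 0)
  (3, 2)
  (4, 1)
  (4, 4)
  (4, 7)
  (5, 3)
  (5, 4)
  (8, 8)
Total dead ends: 10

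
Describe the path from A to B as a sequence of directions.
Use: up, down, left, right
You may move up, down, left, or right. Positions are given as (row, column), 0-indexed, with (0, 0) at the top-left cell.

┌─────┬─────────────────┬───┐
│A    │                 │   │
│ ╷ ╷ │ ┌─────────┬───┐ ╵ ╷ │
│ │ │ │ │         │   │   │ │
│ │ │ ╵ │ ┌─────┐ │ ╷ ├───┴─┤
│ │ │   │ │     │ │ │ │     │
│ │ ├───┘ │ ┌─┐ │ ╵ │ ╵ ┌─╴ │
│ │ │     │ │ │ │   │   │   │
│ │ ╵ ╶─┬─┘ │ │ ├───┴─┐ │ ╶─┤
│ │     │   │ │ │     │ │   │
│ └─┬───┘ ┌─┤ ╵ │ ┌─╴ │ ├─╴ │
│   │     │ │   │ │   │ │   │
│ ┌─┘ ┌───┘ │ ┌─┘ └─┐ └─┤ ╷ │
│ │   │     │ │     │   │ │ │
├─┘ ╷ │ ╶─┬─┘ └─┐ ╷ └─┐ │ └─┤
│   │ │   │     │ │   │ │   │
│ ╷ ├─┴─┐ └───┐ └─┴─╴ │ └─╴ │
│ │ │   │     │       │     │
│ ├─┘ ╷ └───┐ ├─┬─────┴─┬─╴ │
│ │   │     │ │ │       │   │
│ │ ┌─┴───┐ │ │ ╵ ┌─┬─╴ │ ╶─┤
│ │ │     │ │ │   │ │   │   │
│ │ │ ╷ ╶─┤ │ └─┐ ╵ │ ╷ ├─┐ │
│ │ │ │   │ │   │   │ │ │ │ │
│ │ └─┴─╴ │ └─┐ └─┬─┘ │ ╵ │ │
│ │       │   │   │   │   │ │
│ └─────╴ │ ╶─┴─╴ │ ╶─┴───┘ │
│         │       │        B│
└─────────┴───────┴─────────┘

Finding the path and converting it to directions:
Path through cells: (0,0) → (0,1) → (1,1) → (2,1) → (3,1) → (4,1) → (4,2) → (3,2) → (3,3) → (3,4) → (2,4) → (1,4) → (1,5) → (1,6) → (1,7) → (1,8) → (2,8) → (3,8) → (3,9) → (2,9) → (1,9) → (1,10) → (2,10) → (3,10) → (3,11) → (2,11) → (2,12) → (2,13) → (3,13) → (3,12) → (4,12) → (4,13) → (5,13) → (5,12) → (6,12) → (7,12) → (7,13) → (8,13) → (9,13) → (9,12) → (10,12) → (10,13) → (11,13) → (12,13) → (13,13)
Directions: right, down, down, down, down, right, up, right, right, up, up, right, right, right, right, down, down, right, up, up, right, down, down, right, up, right, right, down, left, down, right, down, left, down, down, right, down, down, left, down, right, down, down, down

Solution:

┌─────┬─────────────────┬───┐
│A ↓  │                 │   │
│ ╷ ╷ │ ┌─────────┬───┐ ╵ ╷ │
│ │↓│ │ │↱ → → → ↓│↱ ↓│   │ │
│ │ │ ╵ │ ┌─────┐ │ ╷ ├───┴─┤
│ │↓│   │↑│     │↓│↑│↓│↱ → ↓│
│ │ ├───┘ │ ┌─┐ │ ╵ │ ╵ ┌─╴ │
│ │↓│↱ → ↑│ │ │ │↳ ↑│↳ ↑│↓ ↲│
│ │ ╵ ╶─┬─┘ │ │ ├───┴─┐ │ ╶─┤
│ │↳ ↑  │   │ │ │     │ │↳ ↓│
│ └─┬───┘ ┌─┤ ╵ │ ┌─╴ │ ├─╴ │
│   │     │ │   │ │   │ │↓ ↲│
│ ┌─┘ ┌───┘ │ ┌─┘ └─┐ └─┤ ╷ │
│ │   │     │ │     │   │↓│ │
├─┘ ╷ │ ╶─┬─┘ └─┐ ╷ └─┐ │ └─┤
│   │ │   │     │ │   │ │↳ ↓│
│ ╷ ├─┴─┐ └───┐ └─┴─╴ │ └─╴ │
│ │ │   │     │       │    ↓│
│ ├─┘ ╷ └───┐ ├─┬─────┴─┬─╴ │
│ │   │     │ │ │       │↓ ↲│
│ │ ┌─┴───┐ │ │ ╵ ┌─┬─╴ │ ╶─┤
│ │ │     │ │ │   │ │   │↳ ↓│
│ │ │ ╷ ╶─┤ │ └─┐ ╵ │ ╷ ├─┐ │
│ │ │ │   │ │   │   │ │ │ │↓│
│ │ └─┴─╴ │ └─┐ └─┬─┘ │ ╵ │ │
│ │       │   │   │   │   │↓│
│ └─────╴ │ ╶─┴─╴ │ ╶─┴───┘ │
│         │       │        B│
└─────────┴───────┴─────────┘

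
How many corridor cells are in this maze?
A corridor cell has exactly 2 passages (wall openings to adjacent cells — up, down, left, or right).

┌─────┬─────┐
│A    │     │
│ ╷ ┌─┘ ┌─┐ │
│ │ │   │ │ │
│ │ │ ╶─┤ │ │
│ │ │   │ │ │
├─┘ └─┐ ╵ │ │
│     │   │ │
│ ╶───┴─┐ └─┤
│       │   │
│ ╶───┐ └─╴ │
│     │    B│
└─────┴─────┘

Counting cells with exactly 2 passages:
Total corridor cells: 26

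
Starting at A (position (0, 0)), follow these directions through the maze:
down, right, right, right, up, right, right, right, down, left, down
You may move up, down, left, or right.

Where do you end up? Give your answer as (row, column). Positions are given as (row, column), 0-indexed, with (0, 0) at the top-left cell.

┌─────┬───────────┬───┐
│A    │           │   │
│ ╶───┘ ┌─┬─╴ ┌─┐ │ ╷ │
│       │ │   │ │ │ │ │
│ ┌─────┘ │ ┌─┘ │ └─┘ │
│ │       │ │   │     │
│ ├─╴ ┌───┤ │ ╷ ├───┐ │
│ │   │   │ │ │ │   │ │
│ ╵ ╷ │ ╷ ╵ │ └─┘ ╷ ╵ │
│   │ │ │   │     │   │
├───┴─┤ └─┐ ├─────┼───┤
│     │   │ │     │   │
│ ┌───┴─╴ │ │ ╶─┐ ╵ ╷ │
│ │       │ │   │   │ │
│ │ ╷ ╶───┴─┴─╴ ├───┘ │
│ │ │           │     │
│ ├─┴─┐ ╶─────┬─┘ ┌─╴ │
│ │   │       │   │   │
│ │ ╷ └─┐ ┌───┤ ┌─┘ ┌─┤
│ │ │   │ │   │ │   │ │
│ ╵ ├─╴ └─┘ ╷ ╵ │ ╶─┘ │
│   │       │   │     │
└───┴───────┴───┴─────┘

Following directions step by step:
Start: (0, 0)
  down: (0, 0) → (1, 0)
  right: (1, 0) → (1, 1)
  right: (1, 1) → (1, 2)
  right: (1, 2) → (1, 3)
  up: (1, 3) → (0, 3)
  right: (0, 3) → (0, 4)
  right: (0, 4) → (0, 5)
  right: (0, 5) → (0, 6)
  down: (0, 6) → (1, 6)
  left: (1, 6) → (1, 5)
  down: (1, 5) → (2, 5)
Final position: (2, 5)

Path taken:

┌─────┬───────────┬───┐
│A    │↱ → → ↓    │   │
│ ╶───┘ ┌─┬─╴ ┌─┐ │ ╷ │
│↳ → → ↑│ │↓ ↲│ │ │ │ │
│ ┌─────┘ │ ┌─┘ │ └─┘ │
│ │       │B│   │     │
│ ├─╴ ┌───┤ │ ╷ ├───┐ │
│ │   │   │ │ │ │   │ │
│ ╵ ╷ │ ╷ ╵ │ └─┘ ╷ ╵ │
│   │ │ │   │     │   │
├───┴─┤ └─┐ ├─────┼───┤
│     │   │ │     │   │
│ ┌───┴─╴ │ │ ╶─┐ ╵ ╷ │
│ │       │ │   │   │ │
│ │ ╷ ╶───┴─┴─╴ ├───┘ │
│ │ │           │     │
│ ├─┴─┐ ╶─────┬─┘ ┌─╴ │
│ │   │       │   │   │
│ │ ╷ └─┐ ┌───┤ ┌─┘ ┌─┤
│ │ │   │ │   │ │   │ │
│ ╵ ├─╴ └─┘ ╷ ╵ │ ╶─┘ │
│   │       │   │     │
└───┴───────┴───┴─────┘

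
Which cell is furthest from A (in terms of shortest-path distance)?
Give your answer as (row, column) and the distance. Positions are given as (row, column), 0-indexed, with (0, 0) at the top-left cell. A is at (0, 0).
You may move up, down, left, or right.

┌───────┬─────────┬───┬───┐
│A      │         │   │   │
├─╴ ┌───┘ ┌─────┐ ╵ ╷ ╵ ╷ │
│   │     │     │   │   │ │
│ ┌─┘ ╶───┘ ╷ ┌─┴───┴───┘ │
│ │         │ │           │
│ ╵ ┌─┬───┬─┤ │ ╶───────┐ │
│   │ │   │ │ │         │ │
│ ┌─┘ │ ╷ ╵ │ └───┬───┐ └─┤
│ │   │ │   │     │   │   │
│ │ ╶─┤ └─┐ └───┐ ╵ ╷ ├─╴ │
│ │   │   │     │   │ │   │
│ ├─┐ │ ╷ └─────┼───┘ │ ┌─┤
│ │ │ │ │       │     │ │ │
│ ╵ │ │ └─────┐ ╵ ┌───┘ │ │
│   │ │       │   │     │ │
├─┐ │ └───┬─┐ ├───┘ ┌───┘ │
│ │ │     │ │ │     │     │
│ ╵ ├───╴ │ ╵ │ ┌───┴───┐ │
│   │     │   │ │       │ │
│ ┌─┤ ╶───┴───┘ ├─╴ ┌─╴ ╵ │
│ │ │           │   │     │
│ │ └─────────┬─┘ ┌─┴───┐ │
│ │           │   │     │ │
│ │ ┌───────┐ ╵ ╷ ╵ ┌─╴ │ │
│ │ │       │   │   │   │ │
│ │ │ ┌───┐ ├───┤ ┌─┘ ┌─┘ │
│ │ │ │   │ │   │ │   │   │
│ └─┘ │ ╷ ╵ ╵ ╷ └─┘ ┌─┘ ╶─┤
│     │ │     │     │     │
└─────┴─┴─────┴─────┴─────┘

Computing BFS distances from A to all cells:
Furthest cell: (3, 2)
Distance: 67 steps

Path from A to the furthest cell:

┌───────┬─────────┬───┬───┐
│A ↓    │↱ → → → ↓│↱ ↓│↱ ↓│
├─╴ ┌───┘ ┌─────┐ ╵ ╷ ╵ ╷ │
│↓ ↲│↱ → ↑│     │↳ ↑│↳ ↑│↓│
│ ┌─┘ ╶───┘ ╷ ┌─┴───┴───┘ │
│↓│↱ ↑      │ │↓ ← ← ← ← ↲│
│ ╵ ┌─┬───┬─┤ │ ╶───────┐ │
│↳ ↑│B│   │ │ │↳ → → → ↓│ │
│ ┌─┘ │ ╷ ╵ │ └───┬───┐ └─┤
│ │↱ ↑│ │   │     │   │↳ ↓│
│ │ ╶─┤ └─┐ └───┐ ╵ ╷ ├─╴ │
│ │↑ ↰│   │     │   │ │↓ ↲│
│ ├─┐ │ ╷ └─────┼───┘ │ ┌─┤
│ │ │↑│ │       │     │↓│ │
│ ╵ │ │ └─────┐ ╵ ┌───┘ │ │
│   │↑│       │   │↓ ← ↲│ │
├─┐ │ └───┬─┐ ├───┘ ┌───┘ │
│ │ │↑ ← ↰│ │ │↓ ← ↲│     │
│ ╵ ├───╴ │ ╵ │ ┌───┴───┐ │
│   │↱ → ↑│   │↓│       │ │
│ ┌─┤ ╶───┴───┘ ├─╴ ┌─╴ ╵ │
│ │ │↑ ← ← ← ← ↲│   │     │
│ │ └─────────┬─┘ ┌─┴───┐ │
│ │           │   │     │ │
│ │ ┌───────┐ ╵ ╷ ╵ ┌─╴ │ │
│ │ │       │   │   │   │ │
│ │ │ ┌───┐ ├───┤ ┌─┘ ┌─┘ │
│ │ │ │   │ │   │ │   │   │
│ └─┘ │ ╷ ╵ ╵ ╷ └─┘ ┌─┘ ╶─┤
│     │ │     │     │     │
└─────┴─┴─────┴─────┴─────┘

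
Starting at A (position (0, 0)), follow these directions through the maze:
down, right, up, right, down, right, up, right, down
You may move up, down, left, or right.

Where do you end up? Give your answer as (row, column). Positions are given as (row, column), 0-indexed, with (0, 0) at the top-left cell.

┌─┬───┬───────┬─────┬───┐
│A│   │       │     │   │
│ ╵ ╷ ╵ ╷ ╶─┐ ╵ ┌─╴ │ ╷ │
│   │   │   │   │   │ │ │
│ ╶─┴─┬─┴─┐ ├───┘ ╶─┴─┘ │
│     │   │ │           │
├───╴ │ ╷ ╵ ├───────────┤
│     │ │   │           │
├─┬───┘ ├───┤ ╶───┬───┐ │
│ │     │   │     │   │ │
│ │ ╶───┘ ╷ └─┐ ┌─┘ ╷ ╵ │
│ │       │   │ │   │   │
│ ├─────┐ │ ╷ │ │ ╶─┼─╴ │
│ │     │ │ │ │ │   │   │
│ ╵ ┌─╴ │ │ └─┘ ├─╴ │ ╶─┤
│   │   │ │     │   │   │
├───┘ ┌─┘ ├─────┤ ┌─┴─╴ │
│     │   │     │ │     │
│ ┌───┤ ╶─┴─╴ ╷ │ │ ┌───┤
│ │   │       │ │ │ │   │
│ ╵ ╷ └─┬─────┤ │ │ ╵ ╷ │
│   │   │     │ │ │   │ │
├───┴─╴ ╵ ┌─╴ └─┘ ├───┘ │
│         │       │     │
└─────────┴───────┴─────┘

Following directions step by step:
Start: (0, 0)
  down: (0, 0) → (1, 0)
  right: (1, 0) → (1, 1)
  up: (1, 1) → (0, 1)
  right: (0, 1) → (0, 2)
  down: (0, 2) → (1, 2)
  right: (1, 2) → (1, 3)
  up: (1, 3) → (0, 3)
  right: (0, 3) → (0, 4)
  down: (0, 4) → (1, 4)
Final position: (1, 4)

Path taken:

┌─┬───┬───────┬─────┬───┐
│A│↱ ↓│↱ ↓    │     │   │
│ ╵ ╷ ╵ ╷ ╶─┐ ╵ ┌─╴ │ ╷ │
│↳ ↑│↳ ↑│B  │   │   │ │ │
│ ╶─┴─┬─┴─┐ ├───┘ ╶─┴─┘ │
│     │   │ │           │
├───╴ │ ╷ ╵ ├───────────┤
│     │ │   │           │
├─┬───┘ ├───┤ ╶───┬───┐ │
│ │     │   │     │   │ │
│ │ ╶───┘ ╷ └─┐ ┌─┘ ╷ ╵ │
│ │       │   │ │   │   │
│ ├─────┐ │ ╷ │ │ ╶─┼─╴ │
│ │     │ │ │ │ │   │   │
│ ╵ ┌─╴ │ │ └─┘ ├─╴ │ ╶─┤
│   │   │ │     │   │   │
├───┘ ┌─┘ ├─────┤ ┌─┴─╴ │
│     │   │     │ │     │
│ ┌───┤ ╶─┴─╴ ╷ │ │ ┌───┤
│ │   │       │ │ │ │   │
│ ╵ ╷ └─┬─────┤ │ │ ╵ ╷ │
│   │   │     │ │ │   │ │
├───┴─╴ ╵ ┌─╴ └─┘ ├───┘ │
│         │       │     │
└─────────┴───────┴─────┘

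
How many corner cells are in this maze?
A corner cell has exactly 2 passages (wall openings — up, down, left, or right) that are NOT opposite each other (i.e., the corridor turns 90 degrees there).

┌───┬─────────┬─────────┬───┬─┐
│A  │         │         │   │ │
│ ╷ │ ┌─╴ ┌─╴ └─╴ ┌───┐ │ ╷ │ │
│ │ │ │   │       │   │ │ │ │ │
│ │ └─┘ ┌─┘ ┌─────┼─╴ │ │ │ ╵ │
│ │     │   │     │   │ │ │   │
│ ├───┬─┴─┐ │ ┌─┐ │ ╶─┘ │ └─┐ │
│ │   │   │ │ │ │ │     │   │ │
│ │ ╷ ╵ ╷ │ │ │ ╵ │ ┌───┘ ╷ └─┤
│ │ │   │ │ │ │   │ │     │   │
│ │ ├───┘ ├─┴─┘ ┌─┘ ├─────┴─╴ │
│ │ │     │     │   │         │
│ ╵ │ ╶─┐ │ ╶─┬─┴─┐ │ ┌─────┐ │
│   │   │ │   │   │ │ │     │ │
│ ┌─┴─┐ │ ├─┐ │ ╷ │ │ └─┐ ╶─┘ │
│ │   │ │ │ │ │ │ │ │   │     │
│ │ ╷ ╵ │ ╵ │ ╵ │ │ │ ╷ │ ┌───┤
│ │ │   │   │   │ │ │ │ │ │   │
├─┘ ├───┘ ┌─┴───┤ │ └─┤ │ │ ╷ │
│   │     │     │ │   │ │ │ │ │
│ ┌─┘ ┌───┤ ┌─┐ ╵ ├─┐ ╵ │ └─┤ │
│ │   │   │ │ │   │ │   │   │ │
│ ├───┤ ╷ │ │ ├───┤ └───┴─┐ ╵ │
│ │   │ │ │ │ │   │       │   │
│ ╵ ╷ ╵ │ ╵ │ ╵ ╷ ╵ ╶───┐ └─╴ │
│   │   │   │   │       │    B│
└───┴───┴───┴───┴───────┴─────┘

Counting corner cells (2 non-opposite passages):
Total corners: 87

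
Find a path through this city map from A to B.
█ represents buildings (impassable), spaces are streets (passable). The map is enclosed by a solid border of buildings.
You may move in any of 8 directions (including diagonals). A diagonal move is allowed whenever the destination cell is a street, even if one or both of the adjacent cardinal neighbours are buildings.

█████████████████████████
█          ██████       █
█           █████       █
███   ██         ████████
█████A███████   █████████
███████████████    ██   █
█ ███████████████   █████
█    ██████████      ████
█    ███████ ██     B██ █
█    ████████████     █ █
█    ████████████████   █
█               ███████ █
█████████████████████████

Finding the shortest path from A to B:
Movement: 8-directional
Path length: 16 steps
Directions: up → up-right → right → right → right → right → right → down-right → right → right → down-right → down-right → right → down-right → down-right → down-right

Solution:

█████████████████████████
█          ██████       █
█     →→→→→↘█████       █
███  ↗██    →→↘  ████████
█████A███████  ↘█████████
███████████████ →↘ ██   █
█ ███████████████ ↘ █████
█    ██████████    ↘ ████
█    ███████ ██     B██ █
█    ████████████     █ █
█    ████████████████   █
█               ███████ █
█████████████████████████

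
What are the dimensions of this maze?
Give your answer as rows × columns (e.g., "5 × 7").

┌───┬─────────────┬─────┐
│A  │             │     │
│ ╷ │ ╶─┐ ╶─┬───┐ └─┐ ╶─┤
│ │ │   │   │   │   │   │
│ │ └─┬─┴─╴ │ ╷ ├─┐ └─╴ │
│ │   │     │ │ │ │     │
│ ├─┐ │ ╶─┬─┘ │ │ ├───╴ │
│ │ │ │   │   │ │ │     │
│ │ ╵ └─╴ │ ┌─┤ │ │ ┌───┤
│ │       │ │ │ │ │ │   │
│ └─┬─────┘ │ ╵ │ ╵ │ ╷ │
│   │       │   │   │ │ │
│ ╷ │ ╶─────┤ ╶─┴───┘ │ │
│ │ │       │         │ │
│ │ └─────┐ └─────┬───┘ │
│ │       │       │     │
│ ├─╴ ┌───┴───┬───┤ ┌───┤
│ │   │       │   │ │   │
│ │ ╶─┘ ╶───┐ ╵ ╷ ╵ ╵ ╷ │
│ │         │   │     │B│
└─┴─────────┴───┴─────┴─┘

Counting the maze dimensions:
Rows (vertical): 10
Columns (horizontal): 12
Dimensions: 10 × 12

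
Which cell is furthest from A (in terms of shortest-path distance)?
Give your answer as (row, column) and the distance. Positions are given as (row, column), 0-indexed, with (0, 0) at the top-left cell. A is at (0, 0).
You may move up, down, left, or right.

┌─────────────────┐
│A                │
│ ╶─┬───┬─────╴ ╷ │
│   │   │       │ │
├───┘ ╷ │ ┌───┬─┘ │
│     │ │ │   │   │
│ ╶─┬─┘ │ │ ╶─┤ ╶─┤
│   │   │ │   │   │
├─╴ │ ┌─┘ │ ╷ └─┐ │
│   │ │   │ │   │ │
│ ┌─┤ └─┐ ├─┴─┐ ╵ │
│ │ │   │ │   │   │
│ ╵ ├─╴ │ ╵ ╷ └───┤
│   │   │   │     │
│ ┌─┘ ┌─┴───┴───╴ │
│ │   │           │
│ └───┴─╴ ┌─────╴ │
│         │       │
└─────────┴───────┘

Computing BFS distances from A to all cells:
Furthest cell: (7, 1)
Distance: 54 steps

Path from A to the furthest cell:

┌─────────────────┐
│A → → → → → → ↓  │
│ ╶─┬───┬─────╴ ╷ │
│   │↱ ↓│↓ ← ← ↲│ │
├───┘ ╷ │ ┌───┬─┘ │
│↱ → ↑│↓│↓│   │   │
│ ╶─┬─┘ │ │ ╶─┤ ╶─┤
│↑ ↰│↓ ↲│↓│   │   │
├─╴ │ ┌─┘ │ ╷ └─┐ │
│↱ ↑│↓│  ↓│ │   │ │
│ ┌─┤ └─┐ ├─┴─┐ ╵ │
│↑│ │↳ ↓│↓│↱ ↓│   │
│ ╵ ├─╴ │ ╵ ╷ └───┤
│↑  │↓ ↲│↳ ↑│↳ → ↓│
│ ┌─┘ ┌─┴───┴───╴ │
│↑│B ↲│  ↓ ← ← ← ↲│
│ └───┴─╴ ┌─────╴ │
│↑ ← ← ← ↲│       │
└─────────┴───────┘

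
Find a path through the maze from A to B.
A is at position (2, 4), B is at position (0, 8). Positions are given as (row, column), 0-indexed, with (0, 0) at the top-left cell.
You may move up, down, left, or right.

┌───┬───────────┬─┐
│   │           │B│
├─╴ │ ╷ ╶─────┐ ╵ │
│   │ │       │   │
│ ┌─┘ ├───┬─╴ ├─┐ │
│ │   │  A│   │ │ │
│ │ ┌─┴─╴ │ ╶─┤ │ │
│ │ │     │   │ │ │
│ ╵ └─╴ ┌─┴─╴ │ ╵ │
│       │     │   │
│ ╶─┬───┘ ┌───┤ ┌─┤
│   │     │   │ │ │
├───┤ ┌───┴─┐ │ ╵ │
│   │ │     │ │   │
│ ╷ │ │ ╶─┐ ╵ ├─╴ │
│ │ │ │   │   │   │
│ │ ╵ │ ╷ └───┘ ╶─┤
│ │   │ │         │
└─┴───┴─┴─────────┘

Finding the shortest path from (2, 4) to (0, 8):
Path length: 18 steps
Directions: down → left → down → left → left → up → up → right → up → up → right → right → right → right → right → down → right → up

Solution:

┌───┬───────────┬─┐
│   │↱ → → → → ↓│B│
├─╴ │ ╷ ╶─────┐ ╵ │
│   │↑│       │↳ ↑│
│ ┌─┘ ├───┬─╴ ├─┐ │
│ │↱ ↑│  A│   │ │ │
│ │ ┌─┴─╴ │ ╶─┤ │ │
│ │↑│  ↓ ↲│   │ │ │
│ ╵ └─╴ ┌─┴─╴ │ ╵ │
│  ↑ ← ↲│     │   │
│ ╶─┬───┘ ┌───┤ ┌─┤
│   │     │   │ │ │
├───┤ ┌───┴─┐ │ ╵ │
│   │ │     │ │   │
│ ╷ │ │ ╶─┐ ╵ ├─╴ │
│ │ │ │   │   │   │
│ │ ╵ │ ╷ └───┘ ╶─┤
│ │   │ │         │
└─┴───┴─┴─────────┘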